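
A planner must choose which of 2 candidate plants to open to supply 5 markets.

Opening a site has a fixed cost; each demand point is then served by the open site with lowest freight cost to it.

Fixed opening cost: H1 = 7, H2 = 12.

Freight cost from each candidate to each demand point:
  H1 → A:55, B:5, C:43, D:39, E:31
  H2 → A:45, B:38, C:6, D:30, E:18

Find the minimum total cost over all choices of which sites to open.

Open {H1, H2}: assign each demand point to its cheapest open site.
  A→H2 45, B→H1 5, C→H2 6, D→H2 30, E→H2 18
  freight cost 104, fixed 19 → total 123.
Compare {H2}: freight cost 137 + fixed 12 = 149.
Compare {H1}: freight cost 173 + fixed 7 = 180.

123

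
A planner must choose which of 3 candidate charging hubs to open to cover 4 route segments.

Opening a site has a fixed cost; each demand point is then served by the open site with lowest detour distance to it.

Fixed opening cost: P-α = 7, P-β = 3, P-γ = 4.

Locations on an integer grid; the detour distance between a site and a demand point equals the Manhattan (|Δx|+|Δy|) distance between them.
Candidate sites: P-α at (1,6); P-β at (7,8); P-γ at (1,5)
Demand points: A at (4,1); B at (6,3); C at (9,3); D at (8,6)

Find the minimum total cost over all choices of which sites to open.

29

Open {P-β}: assign each demand point to its cheapest open site.
  A→P-β 10, B→P-β 6, C→P-β 7, D→P-β 3
  detour distance 26, fixed 3 → total 29.
Compare {P-β, P-γ}: detour distance 23 + fixed 7 = 30.
Compare {P-α, P-β}: detour distance 24 + fixed 10 = 34.
Compare {P-γ}: detour distance 32 + fixed 4 = 36.
All other subsets cost ≥ 30. Minimum total cost: 29.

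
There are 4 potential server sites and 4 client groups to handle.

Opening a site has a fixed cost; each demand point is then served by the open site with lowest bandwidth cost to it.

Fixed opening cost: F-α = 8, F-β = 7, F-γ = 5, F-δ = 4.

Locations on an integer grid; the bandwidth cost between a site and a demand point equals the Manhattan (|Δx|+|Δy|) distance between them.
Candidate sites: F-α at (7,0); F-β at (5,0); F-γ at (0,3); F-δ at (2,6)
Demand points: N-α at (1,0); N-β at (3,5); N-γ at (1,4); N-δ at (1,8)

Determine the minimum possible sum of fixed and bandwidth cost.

Open {F-δ}: assign each demand point to its cheapest open site.
  N-α→F-δ 7, N-β→F-δ 2, N-γ→F-δ 3, N-δ→F-δ 3
  bandwidth cost 15, fixed 4 → total 19.
Compare {F-γ, F-δ}: bandwidth cost 11 + fixed 9 = 20.
Compare {F-γ}: bandwidth cost 17 + fixed 5 = 22.
Compare {F-β, F-δ}: bandwidth cost 12 + fixed 11 = 23.
All other subsets cost ≥ 20. Minimum total cost: 19.

19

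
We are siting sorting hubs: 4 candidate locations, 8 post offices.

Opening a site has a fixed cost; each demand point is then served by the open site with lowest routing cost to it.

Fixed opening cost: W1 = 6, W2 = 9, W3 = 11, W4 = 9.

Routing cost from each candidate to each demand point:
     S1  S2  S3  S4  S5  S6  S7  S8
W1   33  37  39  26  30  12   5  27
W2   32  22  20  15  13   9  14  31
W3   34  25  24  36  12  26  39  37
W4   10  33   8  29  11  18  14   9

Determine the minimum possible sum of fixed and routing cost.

Open {W1, W2, W4}: assign each demand point to its cheapest open site.
  S1→W4 10, S2→W2 22, S3→W4 8, S4→W2 15, S5→W4 11, S6→W2 9, S7→W1 5, S8→W4 9
  routing cost 89, fixed 24 → total 113.
Compare {W2, W4}: routing cost 98 + fixed 18 = 116.
Compare {W1, W2, W3, W4}: routing cost 89 + fixed 35 = 124.
Compare {W2, W3, W4}: routing cost 98 + fixed 29 = 127.
All other subsets cost ≥ 116. Minimum total cost: 113.

113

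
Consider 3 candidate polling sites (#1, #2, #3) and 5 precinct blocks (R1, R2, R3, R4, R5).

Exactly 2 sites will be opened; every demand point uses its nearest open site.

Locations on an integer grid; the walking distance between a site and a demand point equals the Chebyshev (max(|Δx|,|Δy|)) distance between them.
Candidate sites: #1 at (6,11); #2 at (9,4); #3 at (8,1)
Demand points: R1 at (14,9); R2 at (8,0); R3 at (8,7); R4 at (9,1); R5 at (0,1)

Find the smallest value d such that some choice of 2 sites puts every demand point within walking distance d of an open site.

8

Open {#1, #3}.
  Farthest demand point is R1 at walking distance 8 (to #1); all others are ≤ 8.
With {#2, #3} the worst case is 8.
With {#1, #2} the worst case is 9.
No size-2 selection achieves below 8.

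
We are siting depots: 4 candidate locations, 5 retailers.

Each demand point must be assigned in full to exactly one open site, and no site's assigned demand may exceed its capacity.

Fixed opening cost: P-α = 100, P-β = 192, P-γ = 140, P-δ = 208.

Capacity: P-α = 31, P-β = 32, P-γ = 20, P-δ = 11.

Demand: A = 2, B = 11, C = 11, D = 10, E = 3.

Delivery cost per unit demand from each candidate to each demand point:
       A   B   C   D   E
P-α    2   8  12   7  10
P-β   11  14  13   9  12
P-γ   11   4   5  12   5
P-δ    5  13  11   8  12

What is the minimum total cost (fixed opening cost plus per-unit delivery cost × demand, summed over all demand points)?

Open {P-α, P-γ}; cheapest assignment that respects the capacities:
  P-α (cap 31, load 23): A, B, D — cost 2×2 + 11×8 + 10×7 = 162
  P-γ (cap 20, load 14): C, E — cost 11×5 + 3×5 = 70
  Shipping 232, fixed 240 → total 472.
  Any other capacity-feasible assignment to {P-α, P-γ} ships for at least 232.
Compare {P-α, P-δ}: its best feasible assignment gives total 621.
Compare {P-α, P-β}: its best feasible assignment gives total 627.
Every other set of open sites that can feasibly serve all demand totals ≥ 621 even under its best assignment. Minimum: 472.

472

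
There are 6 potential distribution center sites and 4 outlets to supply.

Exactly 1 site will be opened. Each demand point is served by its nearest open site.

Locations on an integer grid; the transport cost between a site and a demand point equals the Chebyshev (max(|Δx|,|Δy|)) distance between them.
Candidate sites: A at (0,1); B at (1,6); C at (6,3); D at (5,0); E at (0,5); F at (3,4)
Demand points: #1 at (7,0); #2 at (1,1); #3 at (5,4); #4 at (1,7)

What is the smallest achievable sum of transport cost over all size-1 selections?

12

Open {F}.
  #1→F 4, #2→F 3, #3→F 2, #4→F 3  ⇒ total 12.
Compare {C}: total 14.
Compare {B}: total 16.
No size-1 selection does better; minimum is 12.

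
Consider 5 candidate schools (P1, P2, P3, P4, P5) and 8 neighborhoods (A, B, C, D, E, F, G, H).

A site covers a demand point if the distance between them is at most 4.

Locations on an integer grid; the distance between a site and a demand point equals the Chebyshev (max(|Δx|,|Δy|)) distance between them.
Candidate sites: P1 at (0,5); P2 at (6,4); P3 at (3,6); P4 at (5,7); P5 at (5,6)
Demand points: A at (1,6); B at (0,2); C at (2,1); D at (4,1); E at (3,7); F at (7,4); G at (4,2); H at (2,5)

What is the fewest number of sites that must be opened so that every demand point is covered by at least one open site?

2

Coverage sets (demand points within 4 of each site):
  P1: {A, B, C, D, E, G, H}
  P2: {C, D, E, F, G, H}
  P3: {A, B, E, F, G, H}
  P4: {A, E, F, H}
  P5: {A, E, F, G, H}
No single site covers all 8 demand points.
But {P1, P2} covers everything, so the minimum is 2.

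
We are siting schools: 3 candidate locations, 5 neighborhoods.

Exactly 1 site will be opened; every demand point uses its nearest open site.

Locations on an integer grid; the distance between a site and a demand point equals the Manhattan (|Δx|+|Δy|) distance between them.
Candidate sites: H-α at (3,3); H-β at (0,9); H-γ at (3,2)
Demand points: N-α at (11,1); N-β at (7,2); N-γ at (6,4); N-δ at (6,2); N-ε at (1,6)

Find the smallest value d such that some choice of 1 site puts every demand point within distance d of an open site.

Open {H-γ}.
  Farthest demand point is N-α at distance 9 (to H-γ); all others are ≤ 9.
With {H-α} the worst case is 10.
With {H-β} the worst case is 19.
No size-1 selection achieves below 9.

9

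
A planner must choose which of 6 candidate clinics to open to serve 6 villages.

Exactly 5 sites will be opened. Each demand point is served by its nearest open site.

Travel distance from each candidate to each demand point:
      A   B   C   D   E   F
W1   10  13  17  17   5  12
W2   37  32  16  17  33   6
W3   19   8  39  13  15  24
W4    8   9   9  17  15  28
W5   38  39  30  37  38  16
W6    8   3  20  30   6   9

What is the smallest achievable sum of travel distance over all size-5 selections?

Open {W1, W2, W3, W4, W6}.
  A→W4 8, B→W6 3, C→W4 9, D→W3 13, E→W1 5, F→W2 6  ⇒ total 44.
Compare {W2, W3, W4, W5, W6}: total 45.
Compare {W1, W3, W4, W5, W6}: total 47.
No size-5 selection does better; minimum is 44.

44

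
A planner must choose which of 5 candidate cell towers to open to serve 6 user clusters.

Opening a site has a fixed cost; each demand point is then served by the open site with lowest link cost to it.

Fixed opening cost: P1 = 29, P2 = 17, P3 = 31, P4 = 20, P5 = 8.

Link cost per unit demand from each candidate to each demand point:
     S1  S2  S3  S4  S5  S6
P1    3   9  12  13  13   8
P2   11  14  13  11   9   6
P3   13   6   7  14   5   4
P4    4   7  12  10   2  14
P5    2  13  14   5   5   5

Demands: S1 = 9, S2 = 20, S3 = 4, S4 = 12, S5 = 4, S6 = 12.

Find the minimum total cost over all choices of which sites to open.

333

Open {P3, P5}: assign each demand point to its cheapest open site.
  S1→P5 9×2=18, S2→P3 20×6=120, S3→P3 4×7=28, S4→P5 12×5=60, S5→P3 4×5=20, S6→P3 12×4=48
  link cost 294, fixed 39 → total 333.
Compare {P3, P4, P5}: link cost 282 + fixed 59 = 341.
Compare {P2, P3, P5}: link cost 294 + fixed 56 = 350.
Compare {P2, P3, P4, P5}: link cost 282 + fixed 76 = 358.
All other subsets cost ≥ 341. Minimum total cost: 333.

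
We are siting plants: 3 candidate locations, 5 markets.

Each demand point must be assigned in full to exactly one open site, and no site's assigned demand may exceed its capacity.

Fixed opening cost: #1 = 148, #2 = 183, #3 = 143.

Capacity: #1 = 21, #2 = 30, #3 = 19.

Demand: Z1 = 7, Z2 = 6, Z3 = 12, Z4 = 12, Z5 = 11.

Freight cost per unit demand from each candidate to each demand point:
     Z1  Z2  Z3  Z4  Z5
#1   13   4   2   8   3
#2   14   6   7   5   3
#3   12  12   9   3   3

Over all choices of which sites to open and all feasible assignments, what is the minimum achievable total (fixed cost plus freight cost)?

Open {#1, #2}; cheapest assignment that respects the capacities:
  #1 (cap 21, load 18): Z2, Z3 — cost 6×4 + 12×2 = 48
  #2 (cap 30, load 30): Z1, Z4, Z5 — cost 7×14 + 12×5 + 11×3 = 191
  Shipping 239, fixed 331 → total 570.
  Any other capacity-feasible assignment to {#1, #2} ships for at least 239.
Compare {#2, #3}: its best feasible assignment gives total 599.
Compare {#1, #2, #3}: its best feasible assignment gives total 675.
Every other set of open sites that can feasibly serve all demand totals ≥ 599 even under its best assignment. Minimum: 570.

570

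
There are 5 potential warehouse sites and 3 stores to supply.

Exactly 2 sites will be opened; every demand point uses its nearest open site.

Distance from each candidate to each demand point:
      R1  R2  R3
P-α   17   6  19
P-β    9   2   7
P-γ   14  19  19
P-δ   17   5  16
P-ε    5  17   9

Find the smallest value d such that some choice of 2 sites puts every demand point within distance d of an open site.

Open {P-β, P-ε}.
  Farthest demand point is R3 at distance 7 (to P-β); all others are ≤ 7.
With {P-α, P-β} the worst case is 9.
With {P-α, P-ε} the worst case is 9.
No size-2 selection achieves below 7.

7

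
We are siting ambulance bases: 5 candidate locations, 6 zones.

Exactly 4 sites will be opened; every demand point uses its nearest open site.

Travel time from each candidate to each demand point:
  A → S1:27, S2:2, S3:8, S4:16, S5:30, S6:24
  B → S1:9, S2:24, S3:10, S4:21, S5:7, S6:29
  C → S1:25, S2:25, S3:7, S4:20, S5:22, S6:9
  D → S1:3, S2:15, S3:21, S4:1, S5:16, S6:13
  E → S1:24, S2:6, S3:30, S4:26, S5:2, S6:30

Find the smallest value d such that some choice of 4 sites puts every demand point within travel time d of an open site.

9

Open {A, B, C, D}.
  Farthest demand point is S6 at travel time 9 (to C); all others are ≤ 9.
With {A, C, D, E} the worst case is 9.
With {B, C, D, E} the worst case is 9.
No size-4 selection achieves below 9.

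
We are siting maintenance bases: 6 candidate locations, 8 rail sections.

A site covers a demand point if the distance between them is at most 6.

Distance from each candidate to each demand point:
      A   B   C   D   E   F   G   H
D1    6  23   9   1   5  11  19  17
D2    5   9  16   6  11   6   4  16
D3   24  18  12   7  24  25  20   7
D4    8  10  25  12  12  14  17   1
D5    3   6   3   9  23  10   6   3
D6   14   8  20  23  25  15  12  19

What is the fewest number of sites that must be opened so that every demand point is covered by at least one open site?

3

Coverage sets (demand points within 6 of each site):
  D1: {A, D, E}
  D2: {A, D, F, G}
  D3: {}
  D4: {H}
  D5: {A, B, C, G, H}
  D6: {}
No 2 sites suffice: every size-2 union leaves at least one demand point uncovered.
But {D1, D2, D5} covers everything, so the minimum is 3.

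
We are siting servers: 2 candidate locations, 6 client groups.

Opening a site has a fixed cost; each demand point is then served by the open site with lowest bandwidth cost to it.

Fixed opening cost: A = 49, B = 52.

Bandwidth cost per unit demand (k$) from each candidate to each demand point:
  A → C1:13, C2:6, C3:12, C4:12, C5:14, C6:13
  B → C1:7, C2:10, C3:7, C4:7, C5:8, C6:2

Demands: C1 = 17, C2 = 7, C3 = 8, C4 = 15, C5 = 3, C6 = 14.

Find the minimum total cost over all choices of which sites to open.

454

Open {B}: assign each demand point to its cheapest open site.
  C1→B 17×7=119, C2→B 7×10=70, C3→B 8×7=56, C4→B 15×7=105, C5→B 3×8=24, C6→B 14×2=28
  bandwidth cost 402, fixed 52 → total 454.
Compare {A, B}: bandwidth cost 374 + fixed 101 = 475.
Compare {A}: bandwidth cost 763 + fixed 49 = 812.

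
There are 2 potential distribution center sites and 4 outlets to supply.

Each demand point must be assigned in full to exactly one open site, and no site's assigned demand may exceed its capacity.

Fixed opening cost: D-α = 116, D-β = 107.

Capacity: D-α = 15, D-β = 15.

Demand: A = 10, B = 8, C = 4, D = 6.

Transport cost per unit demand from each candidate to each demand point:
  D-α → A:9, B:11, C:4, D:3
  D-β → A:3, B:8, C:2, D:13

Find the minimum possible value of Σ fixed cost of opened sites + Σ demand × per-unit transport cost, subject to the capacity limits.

Open {D-α, D-β}; cheapest assignment that respects the capacities:
  D-α (cap 15, load 14): B, D — cost 8×11 + 6×3 = 106
  D-β (cap 15, load 14): A, C — cost 10×3 + 4×2 = 38
  Shipping 144, fixed 223 → total 367.
  Any other capacity-feasible assignment to {D-α, D-β} ships for at least 144.
Total demand is 28 and no other set of sites has combined capacity ≥ 28, so {D-α, D-β} is the only feasible choice of open sites. Minimum: 367.

367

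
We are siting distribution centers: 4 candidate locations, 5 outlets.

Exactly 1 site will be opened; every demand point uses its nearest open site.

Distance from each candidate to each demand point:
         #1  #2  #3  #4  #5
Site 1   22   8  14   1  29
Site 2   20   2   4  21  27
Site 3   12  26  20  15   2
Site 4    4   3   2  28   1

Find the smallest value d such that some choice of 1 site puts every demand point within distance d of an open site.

Open {Site 3}.
  Farthest demand point is #2 at distance 26 (to Site 3); all others are ≤ 26.
With {Site 2} the worst case is 27.
With {Site 4} the worst case is 28.
No size-1 selection achieves below 26.

26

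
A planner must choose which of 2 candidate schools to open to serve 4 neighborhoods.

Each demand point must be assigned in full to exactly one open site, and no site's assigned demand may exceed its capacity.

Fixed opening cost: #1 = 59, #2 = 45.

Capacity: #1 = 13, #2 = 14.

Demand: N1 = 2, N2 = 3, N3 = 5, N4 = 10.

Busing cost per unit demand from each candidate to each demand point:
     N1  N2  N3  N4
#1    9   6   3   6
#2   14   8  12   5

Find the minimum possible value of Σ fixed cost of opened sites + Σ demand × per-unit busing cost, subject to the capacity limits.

205

Open {#1, #2}; cheapest assignment that respects the capacities:
  #1 (cap 13, load 10): N1, N2, N3 — cost 2×9 + 3×6 + 5×3 = 51
  #2 (cap 14, load 10): N4 — cost 10×5 = 50
  Shipping 101, fixed 104 → total 205.
  Any other capacity-feasible assignment to {#1, #2} ships for at least 101.
Total demand is 20 and no other set of sites has combined capacity ≥ 20, so {#1, #2} is the only feasible choice of open sites. Minimum: 205.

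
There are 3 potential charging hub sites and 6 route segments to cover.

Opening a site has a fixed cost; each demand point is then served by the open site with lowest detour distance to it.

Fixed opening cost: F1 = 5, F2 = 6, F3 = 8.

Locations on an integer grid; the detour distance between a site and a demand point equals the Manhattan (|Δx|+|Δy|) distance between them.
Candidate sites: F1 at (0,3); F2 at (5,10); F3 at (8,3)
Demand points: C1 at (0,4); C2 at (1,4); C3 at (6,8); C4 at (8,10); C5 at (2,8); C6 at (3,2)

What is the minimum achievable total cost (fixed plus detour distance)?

Open {F1, F2}: assign each demand point to its cheapest open site.
  C1→F1 1, C2→F1 2, C3→F2 3, C4→F2 3, C5→F2 5, C6→F1 4
  detour distance 18, fixed 11 → total 29.
Compare {F1, F2, F3}: detour distance 18 + fixed 19 = 37.
Compare {F1, F3}: detour distance 28 + fixed 13 = 41.
Compare {F1}: detour distance 40 + fixed 5 = 45.
All other subsets cost ≥ 37. Minimum total cost: 29.

29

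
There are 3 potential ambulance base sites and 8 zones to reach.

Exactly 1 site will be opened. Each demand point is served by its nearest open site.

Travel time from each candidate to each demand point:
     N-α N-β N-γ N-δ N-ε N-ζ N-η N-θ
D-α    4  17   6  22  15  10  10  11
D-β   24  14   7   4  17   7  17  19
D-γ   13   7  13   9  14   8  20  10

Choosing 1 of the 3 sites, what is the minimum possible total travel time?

94

Open {D-γ}.
  N-α→D-γ 13, N-β→D-γ 7, N-γ→D-γ 13, N-δ→D-γ 9, N-ε→D-γ 14, N-ζ→D-γ 8, N-η→D-γ 20, N-θ→D-γ 10  ⇒ total 94.
Compare {D-α}: total 95.
Compare {D-β}: total 109.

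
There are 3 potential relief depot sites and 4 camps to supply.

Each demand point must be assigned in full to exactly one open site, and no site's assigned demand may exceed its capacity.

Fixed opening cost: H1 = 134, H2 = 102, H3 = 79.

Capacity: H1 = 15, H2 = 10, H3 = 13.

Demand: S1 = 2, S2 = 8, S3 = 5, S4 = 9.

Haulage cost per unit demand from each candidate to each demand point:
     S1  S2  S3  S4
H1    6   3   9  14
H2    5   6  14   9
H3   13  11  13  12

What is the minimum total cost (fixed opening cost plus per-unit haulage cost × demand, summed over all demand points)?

398

Open {H1, H2}; cheapest assignment that respects the capacities:
  H1 (cap 15, load 15): S1, S2, S3 — cost 2×6 + 8×3 + 5×9 = 81
  H2 (cap 10, load 9): S4 — cost 9×9 = 81
  Shipping 162, fixed 236 → total 398.
  Any other capacity-feasible assignment to {H1, H2} ships for at least 162.
Compare {H1, H3}: its best feasible assignment gives total 402.
Compare {H1, H2, H3}: its best feasible assignment gives total 477.
Every other set of open sites that can feasibly serve all demand totals ≥ 402 even under its best assignment. Minimum: 398.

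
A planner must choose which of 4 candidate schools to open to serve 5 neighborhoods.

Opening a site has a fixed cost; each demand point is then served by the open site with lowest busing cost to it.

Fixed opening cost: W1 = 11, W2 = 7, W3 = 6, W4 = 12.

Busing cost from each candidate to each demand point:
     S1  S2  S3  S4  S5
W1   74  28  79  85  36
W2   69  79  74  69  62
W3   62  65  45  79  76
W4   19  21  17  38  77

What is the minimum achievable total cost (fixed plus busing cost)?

154

Open {W1, W4}: assign each demand point to its cheapest open site.
  S1→W4 19, S2→W4 21, S3→W4 17, S4→W4 38, S5→W1 36
  busing cost 131, fixed 23 → total 154.
Compare {W1, W3, W4}: busing cost 131 + fixed 29 = 160.
Compare {W1, W2, W4}: busing cost 131 + fixed 30 = 161.
Compare {W1, W2, W3, W4}: busing cost 131 + fixed 36 = 167.
All other subsets cost ≥ 160. Minimum total cost: 154.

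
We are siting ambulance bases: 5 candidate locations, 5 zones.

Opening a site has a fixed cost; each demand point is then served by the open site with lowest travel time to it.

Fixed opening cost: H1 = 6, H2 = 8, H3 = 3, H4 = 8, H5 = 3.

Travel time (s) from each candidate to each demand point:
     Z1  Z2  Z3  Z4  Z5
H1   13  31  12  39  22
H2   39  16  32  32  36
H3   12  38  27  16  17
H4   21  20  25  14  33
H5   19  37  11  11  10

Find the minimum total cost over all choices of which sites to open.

Open {H2, H3, H5}: assign each demand point to its cheapest open site.
  Z1→H3 12, Z2→H2 16, Z3→H5 11, Z4→H5 11, Z5→H5 10
  travel time 60, fixed 14 → total 74.
Compare {H2, H5}: travel time 67 + fixed 11 = 78.
Compare {H1, H2, H5}: travel time 61 + fixed 17 = 78.
Compare {H3, H4, H5}: travel time 64 + fixed 14 = 78.
All other subsets cost ≥ 78. Minimum total cost: 74.

74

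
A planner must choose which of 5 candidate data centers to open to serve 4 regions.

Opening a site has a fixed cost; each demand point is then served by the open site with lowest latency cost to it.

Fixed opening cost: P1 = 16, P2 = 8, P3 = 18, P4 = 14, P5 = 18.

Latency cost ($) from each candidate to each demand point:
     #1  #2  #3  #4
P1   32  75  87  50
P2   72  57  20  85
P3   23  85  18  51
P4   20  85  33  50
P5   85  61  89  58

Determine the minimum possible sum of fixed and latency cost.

169

Open {P2, P4}: assign each demand point to its cheapest open site.
  #1→P4 20, #2→P2 57, #3→P2 20, #4→P4 50
  latency cost 147, fixed 22 → total 169.
Compare {P2, P3}: latency cost 149 + fixed 26 = 175.
Compare {P1, P2}: latency cost 159 + fixed 24 = 183.
Compare {P1, P2, P4}: latency cost 147 + fixed 38 = 185.
All other subsets cost ≥ 175. Minimum total cost: 169.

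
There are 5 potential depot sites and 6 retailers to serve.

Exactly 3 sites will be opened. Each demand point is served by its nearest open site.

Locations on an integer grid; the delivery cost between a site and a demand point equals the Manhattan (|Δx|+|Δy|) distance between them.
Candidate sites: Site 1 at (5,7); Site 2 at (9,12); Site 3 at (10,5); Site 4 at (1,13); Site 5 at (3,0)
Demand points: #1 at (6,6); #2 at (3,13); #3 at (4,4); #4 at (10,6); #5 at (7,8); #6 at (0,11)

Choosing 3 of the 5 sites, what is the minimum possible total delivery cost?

Open {Site 1, Site 3, Site 4}.
  #1→Site 1 2, #2→Site 4 2, #3→Site 1 4, #4→Site 3 1, #5→Site 1 3, #6→Site 4 3  ⇒ total 15.
Compare {Site 1, Site 2, Site 4}: total 20.
Compare {Site 1, Site 4, Site 5}: total 20.
No size-3 selection does better; minimum is 15.

15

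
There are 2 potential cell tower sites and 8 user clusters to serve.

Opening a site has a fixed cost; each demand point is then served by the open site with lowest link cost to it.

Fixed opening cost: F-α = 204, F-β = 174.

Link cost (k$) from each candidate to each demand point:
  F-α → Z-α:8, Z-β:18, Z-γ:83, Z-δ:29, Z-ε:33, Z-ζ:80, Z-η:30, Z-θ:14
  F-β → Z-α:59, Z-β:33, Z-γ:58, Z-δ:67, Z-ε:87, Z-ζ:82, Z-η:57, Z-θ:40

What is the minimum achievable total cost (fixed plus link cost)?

499

Open {F-α}: assign each demand point to its cheapest open site.
  Z-α→F-α 8, Z-β→F-α 18, Z-γ→F-α 83, Z-δ→F-α 29, Z-ε→F-α 33, Z-ζ→F-α 80, Z-η→F-α 30, Z-θ→F-α 14
  link cost 295, fixed 204 → total 499.
Compare {F-α, F-β}: link cost 270 + fixed 378 = 648.
Compare {F-β}: link cost 483 + fixed 174 = 657.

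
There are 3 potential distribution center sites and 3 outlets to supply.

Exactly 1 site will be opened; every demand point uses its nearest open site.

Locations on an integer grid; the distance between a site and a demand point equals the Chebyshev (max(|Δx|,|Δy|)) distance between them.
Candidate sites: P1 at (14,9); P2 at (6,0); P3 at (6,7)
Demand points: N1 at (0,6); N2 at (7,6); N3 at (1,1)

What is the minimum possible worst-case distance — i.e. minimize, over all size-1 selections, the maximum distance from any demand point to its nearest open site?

6

Open {P2}.
  Farthest demand point is N1 at distance 6 (to P2); all others are ≤ 6.
With {P3} the worst case is 6.
With {P1} the worst case is 14.
No size-1 selection achieves below 6.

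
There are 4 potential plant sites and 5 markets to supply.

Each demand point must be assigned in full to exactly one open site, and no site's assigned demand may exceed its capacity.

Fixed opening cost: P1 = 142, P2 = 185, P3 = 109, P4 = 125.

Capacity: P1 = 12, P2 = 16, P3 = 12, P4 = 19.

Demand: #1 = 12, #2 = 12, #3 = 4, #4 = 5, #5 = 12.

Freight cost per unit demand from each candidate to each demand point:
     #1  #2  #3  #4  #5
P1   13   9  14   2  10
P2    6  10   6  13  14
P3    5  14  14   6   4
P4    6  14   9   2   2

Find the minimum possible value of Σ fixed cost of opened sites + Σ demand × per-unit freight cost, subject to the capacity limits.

657

Open {P2, P3, P4}; cheapest assignment that respects the capacities:
  P2 (cap 16, load 16): #2, #3 — cost 12×10 + 4×6 = 144
  P3 (cap 12, load 12): #1 — cost 12×5 = 60
  P4 (cap 19, load 17): #4, #5 — cost 5×2 + 12×2 = 34
  Shipping 238, fixed 419 → total 657.
  Any other capacity-feasible assignment to {P2, P3, P4} ships for at least 238.
Compare {P1, P2, P4}: its best feasible assignment gives total 690.
Compare {P1, P2, P3, P4}: its best feasible assignment gives total 787.
Every other set of open sites that can feasibly serve all demand totals ≥ 690 even under its best assignment. Minimum: 657.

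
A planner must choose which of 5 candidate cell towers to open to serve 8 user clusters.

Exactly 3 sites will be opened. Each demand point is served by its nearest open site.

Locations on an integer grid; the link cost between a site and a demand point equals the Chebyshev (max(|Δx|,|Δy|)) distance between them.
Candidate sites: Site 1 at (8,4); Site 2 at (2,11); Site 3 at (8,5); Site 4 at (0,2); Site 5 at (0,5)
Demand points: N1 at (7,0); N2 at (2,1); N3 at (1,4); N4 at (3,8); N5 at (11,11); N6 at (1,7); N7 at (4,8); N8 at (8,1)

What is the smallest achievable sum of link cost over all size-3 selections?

26

Open {Site 1, Site 4, Site 5}.
  N1→Site 1 4, N2→Site 4 2, N3→Site 5 1, N4→Site 5 3, N5→Site 1 7, N6→Site 5 2, N7→Site 1 4, N8→Site 1 3  ⇒ total 26.
Compare {Site 1, Site 2, Site 5}: total 27.
Compare {Site 1, Site 3, Site 5}: total 27.
No size-3 selection does better; minimum is 26.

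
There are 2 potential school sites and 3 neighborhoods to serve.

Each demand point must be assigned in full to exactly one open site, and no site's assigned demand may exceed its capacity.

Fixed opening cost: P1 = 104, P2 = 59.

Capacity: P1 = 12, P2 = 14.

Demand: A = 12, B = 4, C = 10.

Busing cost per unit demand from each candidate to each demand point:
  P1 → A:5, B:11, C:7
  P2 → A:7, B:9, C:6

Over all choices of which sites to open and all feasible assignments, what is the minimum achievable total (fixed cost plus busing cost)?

319

Open {P1, P2}; cheapest assignment that respects the capacities:
  P1 (cap 12, load 12): A — cost 12×5 = 60
  P2 (cap 14, load 14): B, C — cost 4×9 + 10×6 = 96
  Shipping 156, fixed 163 → total 319.
  Any other capacity-feasible assignment to {P1, P2} ships for at least 156.
Total demand is 26 and no other set of sites has combined capacity ≥ 26, so {P1, P2} is the only feasible choice of open sites. Minimum: 319.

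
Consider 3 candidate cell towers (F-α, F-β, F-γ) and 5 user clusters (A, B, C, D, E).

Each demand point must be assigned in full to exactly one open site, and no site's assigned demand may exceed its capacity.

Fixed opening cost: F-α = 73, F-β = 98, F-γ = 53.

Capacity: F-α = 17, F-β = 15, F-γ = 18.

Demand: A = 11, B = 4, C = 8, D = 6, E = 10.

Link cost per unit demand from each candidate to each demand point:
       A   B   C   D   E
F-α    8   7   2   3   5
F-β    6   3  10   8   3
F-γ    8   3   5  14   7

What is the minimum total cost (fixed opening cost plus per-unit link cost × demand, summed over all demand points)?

Open {F-α, F-β, F-γ}; cheapest assignment that respects the capacities:
  F-α (cap 17, load 14): C, D — cost 8×2 + 6×3 = 34
  F-β (cap 15, load 14): B, E — cost 4×3 + 10×3 = 42
  F-γ (cap 18, load 11): A — cost 11×8 = 88
  Shipping 164, fixed 224 → total 388.
  Any other capacity-feasible assignment to {F-α, F-β, F-γ} ships for at least 164.
Total demand is 39 and no other set of sites has combined capacity ≥ 39, so {F-α, F-β, F-γ} is the only feasible choice of open sites. Minimum: 388.

388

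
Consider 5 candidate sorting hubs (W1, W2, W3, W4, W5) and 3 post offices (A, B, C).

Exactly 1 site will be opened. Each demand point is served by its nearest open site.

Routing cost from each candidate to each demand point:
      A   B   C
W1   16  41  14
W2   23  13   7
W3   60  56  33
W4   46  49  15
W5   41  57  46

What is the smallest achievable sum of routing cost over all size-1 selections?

Open {W2}.
  A→W2 23, B→W2 13, C→W2 7  ⇒ total 43.
Compare {W1}: total 71.
Compare {W4}: total 110.
No size-1 selection does better; minimum is 43.

43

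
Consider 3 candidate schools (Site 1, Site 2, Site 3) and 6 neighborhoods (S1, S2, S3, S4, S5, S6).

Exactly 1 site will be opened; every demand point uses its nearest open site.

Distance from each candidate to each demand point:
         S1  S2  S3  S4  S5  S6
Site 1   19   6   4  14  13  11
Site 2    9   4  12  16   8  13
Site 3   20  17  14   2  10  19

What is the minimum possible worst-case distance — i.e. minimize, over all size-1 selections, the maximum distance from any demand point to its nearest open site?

16

Open {Site 2}.
  Farthest demand point is S4 at distance 16 (to Site 2); all others are ≤ 16.
With {Site 1} the worst case is 19.
With {Site 3} the worst case is 20.
No size-1 selection achieves below 16.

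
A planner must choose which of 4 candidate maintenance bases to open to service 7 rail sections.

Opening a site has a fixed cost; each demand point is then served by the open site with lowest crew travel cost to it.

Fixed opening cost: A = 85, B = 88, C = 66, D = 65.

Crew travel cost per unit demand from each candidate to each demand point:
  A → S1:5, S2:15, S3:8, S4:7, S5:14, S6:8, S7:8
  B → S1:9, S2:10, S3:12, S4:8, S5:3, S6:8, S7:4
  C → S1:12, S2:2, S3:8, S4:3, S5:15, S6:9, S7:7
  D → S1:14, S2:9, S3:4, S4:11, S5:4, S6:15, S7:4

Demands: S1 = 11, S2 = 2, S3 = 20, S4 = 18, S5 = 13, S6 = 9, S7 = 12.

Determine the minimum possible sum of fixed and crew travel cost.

Open {A, C, D}: assign each demand point to its cheapest open site.
  S1→A 11×5=55, S2→C 2×2=4, S3→D 20×4=80, S4→C 18×3=54, S5→D 13×4=52, S6→A 9×8=72, S7→D 12×4=48
  crew travel cost 365, fixed 216 → total 581.
Compare {C, D}: crew travel cost 451 + fixed 131 = 582.
Compare {A, D}: crew travel cost 451 + fixed 150 = 601.
Compare {B, C, D}: crew travel cost 396 + fixed 219 = 615.
All other subsets cost ≥ 582. Minimum total cost: 581.

581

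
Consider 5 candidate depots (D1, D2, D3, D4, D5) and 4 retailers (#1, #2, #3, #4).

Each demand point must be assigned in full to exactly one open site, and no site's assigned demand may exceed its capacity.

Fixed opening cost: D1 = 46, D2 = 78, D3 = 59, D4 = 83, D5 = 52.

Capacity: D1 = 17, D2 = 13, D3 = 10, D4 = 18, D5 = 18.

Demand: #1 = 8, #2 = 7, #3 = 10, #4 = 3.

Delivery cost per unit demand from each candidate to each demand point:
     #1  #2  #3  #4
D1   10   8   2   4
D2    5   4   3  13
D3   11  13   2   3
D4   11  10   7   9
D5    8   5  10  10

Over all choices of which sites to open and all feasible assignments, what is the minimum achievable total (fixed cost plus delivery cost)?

Open {D1, D5}; cheapest assignment that respects the capacities:
  D1 (cap 17, load 13): #3, #4 — cost 10×2 + 3×4 = 32
  D5 (cap 18, load 15): #1, #2 — cost 8×8 + 7×5 = 99
  Shipping 131, fixed 98 → total 229.
  Any other capacity-feasible assignment to {D1, D5} ships for at least 131.
Compare {D3, D5}: its best feasible assignment gives total 260.
Compare {D1, D2}: its best feasible assignment gives total 279.
Every other set of open sites that can feasibly serve all demand totals ≥ 260 even under its best assignment. Minimum: 229.

229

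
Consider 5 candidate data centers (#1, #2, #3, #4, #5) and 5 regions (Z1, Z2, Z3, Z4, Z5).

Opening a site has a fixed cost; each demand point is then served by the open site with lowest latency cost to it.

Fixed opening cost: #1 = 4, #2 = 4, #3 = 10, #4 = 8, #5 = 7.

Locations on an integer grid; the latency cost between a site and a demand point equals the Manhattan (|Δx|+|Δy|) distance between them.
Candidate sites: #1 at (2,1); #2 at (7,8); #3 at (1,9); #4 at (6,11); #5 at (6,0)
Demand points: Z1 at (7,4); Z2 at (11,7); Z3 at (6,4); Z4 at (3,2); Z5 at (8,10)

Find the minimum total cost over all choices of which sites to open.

27

Open {#1, #2}: assign each demand point to its cheapest open site.
  Z1→#2 4, Z2→#2 5, Z3→#2 5, Z4→#1 2, Z5→#2 3
  latency cost 19, fixed 8 → total 27.
Compare {#2}: latency cost 27 + fixed 4 = 31.
Compare {#2, #5}: latency cost 21 + fixed 11 = 32.
Compare {#1, #2, #5}: latency cost 18 + fixed 15 = 33.
All other subsets cost ≥ 31. Minimum total cost: 27.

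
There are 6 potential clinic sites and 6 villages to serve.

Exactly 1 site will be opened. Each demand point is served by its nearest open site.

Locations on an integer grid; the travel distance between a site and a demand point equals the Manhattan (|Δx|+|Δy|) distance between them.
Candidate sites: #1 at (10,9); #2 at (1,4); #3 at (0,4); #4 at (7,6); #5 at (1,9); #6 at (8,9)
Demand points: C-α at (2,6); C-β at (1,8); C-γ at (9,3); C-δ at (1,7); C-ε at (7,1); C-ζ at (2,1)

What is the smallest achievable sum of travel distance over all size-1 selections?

32

Open {#2}.
  C-α→#2 3, C-β→#2 4, C-γ→#2 9, C-δ→#2 3, C-ε→#2 9, C-ζ→#2 4  ⇒ total 32.
Compare {#3}: total 38.
Compare {#4}: total 40.
No size-1 selection does better; minimum is 32.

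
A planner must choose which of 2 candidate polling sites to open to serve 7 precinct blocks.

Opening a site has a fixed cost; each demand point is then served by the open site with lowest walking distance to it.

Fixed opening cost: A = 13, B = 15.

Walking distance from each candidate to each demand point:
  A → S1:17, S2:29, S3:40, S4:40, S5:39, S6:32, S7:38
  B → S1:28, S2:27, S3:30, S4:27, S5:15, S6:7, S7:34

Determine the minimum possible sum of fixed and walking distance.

183

Open {B}: assign each demand point to its cheapest open site.
  S1→B 28, S2→B 27, S3→B 30, S4→B 27, S5→B 15, S6→B 7, S7→B 34
  walking distance 168, fixed 15 → total 183.
Compare {A, B}: walking distance 157 + fixed 28 = 185.
Compare {A}: walking distance 235 + fixed 13 = 248.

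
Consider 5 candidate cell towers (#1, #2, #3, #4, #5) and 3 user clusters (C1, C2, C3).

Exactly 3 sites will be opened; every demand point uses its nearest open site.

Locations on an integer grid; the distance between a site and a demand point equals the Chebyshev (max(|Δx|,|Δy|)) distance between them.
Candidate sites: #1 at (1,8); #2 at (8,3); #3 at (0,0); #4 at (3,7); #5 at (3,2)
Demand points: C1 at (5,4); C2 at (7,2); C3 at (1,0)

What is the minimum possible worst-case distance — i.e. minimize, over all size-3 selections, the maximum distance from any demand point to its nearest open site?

Open {#1, #2, #5}.
  Farthest demand point is C1 at distance 2 (to #5); all others are ≤ 2.
With {#2, #3, #5} the worst case is 2.
With {#2, #4, #5} the worst case is 2.
No size-3 selection achieves below 2.

2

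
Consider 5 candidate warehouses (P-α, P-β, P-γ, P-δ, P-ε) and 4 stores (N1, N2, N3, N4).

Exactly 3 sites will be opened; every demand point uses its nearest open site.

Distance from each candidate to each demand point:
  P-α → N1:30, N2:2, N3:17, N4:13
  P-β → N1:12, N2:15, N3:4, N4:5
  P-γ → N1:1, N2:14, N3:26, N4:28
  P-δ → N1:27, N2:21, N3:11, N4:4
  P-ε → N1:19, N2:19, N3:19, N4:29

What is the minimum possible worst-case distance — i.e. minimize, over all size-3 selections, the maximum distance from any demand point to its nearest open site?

Open {P-α, P-β, P-γ}.
  Farthest demand point is N4 at distance 5 (to P-β); all others are ≤ 5.
With {P-α, P-γ, P-δ} the worst case is 11.
With {P-α, P-β, P-δ} the worst case is 12.
No size-3 selection achieves below 5.

5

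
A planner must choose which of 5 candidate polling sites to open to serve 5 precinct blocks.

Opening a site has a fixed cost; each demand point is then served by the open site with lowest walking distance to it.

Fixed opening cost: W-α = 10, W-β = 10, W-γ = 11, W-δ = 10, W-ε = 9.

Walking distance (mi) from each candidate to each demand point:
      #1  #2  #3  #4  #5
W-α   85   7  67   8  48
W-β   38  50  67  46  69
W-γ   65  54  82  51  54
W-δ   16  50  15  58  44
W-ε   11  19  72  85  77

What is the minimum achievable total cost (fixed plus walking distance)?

Open {W-α, W-δ}: assign each demand point to its cheapest open site.
  #1→W-δ 16, #2→W-α 7, #3→W-δ 15, #4→W-α 8, #5→W-δ 44
  walking distance 90, fixed 20 → total 110.
Compare {W-α, W-δ, W-ε}: walking distance 85 + fixed 29 = 114.
Compare {W-α, W-β, W-δ}: walking distance 90 + fixed 30 = 120.
Compare {W-α, W-γ, W-δ}: walking distance 90 + fixed 31 = 121.
All other subsets cost ≥ 114. Minimum total cost: 110.

110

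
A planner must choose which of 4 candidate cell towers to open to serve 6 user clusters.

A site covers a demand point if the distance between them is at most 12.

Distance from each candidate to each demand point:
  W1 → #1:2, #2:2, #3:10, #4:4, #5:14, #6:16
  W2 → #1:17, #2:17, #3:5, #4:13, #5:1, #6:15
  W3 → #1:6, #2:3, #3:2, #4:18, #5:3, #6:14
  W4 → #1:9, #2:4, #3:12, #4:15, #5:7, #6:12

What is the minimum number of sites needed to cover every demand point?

Coverage sets (demand points within 12 of each site):
  W1: {#1, #2, #3, #4}
  W2: {#3, #5}
  W3: {#1, #2, #3, #5}
  W4: {#1, #2, #3, #5, #6}
No single site covers all 6 demand points.
But {W1, W4} covers everything, so the minimum is 2.

2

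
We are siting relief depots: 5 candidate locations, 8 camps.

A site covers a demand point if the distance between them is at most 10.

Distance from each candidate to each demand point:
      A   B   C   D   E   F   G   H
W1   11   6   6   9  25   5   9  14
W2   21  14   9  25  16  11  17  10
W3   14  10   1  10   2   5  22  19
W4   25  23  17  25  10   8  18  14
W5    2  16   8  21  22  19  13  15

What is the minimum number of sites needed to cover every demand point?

Coverage sets (demand points within 10 of each site):
  W1: {B, C, D, F, G}
  W2: {C, H}
  W3: {B, C, D, E, F}
  W4: {E, F}
  W5: {A, C}
No 3 sites suffice: every size-3 union leaves at least one demand point uncovered.
But {W1, W2, W3, W5} covers everything, so the minimum is 4.

4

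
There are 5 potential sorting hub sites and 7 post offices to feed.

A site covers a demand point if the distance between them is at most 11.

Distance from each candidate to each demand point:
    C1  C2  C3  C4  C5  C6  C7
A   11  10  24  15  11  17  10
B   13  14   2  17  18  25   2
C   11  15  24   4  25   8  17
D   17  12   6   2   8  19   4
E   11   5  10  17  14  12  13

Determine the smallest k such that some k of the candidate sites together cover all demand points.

Coverage sets (demand points within 11 of each site):
  A: {C1, C2, C5, C7}
  B: {C3, C7}
  C: {C1, C4, C6}
  D: {C3, C4, C5, C7}
  E: {C1, C2, C3}
No 2 sites suffice: every size-2 union leaves at least one demand point uncovered.
But {A, B, C} covers everything, so the minimum is 3.

3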